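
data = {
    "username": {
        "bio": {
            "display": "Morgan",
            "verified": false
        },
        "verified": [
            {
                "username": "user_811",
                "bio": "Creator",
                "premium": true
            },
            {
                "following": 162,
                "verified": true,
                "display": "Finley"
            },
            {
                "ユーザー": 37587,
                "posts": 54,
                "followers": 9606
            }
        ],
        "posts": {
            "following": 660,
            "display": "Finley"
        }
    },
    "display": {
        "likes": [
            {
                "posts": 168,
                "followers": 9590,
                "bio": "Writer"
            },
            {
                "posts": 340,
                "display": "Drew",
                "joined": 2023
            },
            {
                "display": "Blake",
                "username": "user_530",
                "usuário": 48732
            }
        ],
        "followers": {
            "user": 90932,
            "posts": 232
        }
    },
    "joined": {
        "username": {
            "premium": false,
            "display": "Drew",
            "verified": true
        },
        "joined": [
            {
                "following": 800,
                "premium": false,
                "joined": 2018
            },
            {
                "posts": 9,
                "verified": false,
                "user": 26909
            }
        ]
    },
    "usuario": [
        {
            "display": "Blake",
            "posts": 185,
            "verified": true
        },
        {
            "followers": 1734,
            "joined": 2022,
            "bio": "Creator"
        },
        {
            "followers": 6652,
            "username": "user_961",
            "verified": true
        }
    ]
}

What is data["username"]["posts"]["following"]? 660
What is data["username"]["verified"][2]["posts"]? 54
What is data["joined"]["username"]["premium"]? False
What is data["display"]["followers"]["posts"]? 232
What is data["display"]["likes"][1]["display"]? "Drew"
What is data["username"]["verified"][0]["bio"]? "Creator"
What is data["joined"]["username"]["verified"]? True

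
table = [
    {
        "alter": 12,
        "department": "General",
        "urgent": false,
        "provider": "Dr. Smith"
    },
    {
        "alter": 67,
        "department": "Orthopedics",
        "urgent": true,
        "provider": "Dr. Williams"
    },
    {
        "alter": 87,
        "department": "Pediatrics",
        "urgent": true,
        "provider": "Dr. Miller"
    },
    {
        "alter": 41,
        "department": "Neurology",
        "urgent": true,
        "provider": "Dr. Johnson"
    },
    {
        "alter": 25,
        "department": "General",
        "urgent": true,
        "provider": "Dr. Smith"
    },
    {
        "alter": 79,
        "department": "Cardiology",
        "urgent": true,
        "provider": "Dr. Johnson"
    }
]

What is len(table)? 6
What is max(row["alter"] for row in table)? 87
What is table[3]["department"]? "Neurology"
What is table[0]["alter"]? 12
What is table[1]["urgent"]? True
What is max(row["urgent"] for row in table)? True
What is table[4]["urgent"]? True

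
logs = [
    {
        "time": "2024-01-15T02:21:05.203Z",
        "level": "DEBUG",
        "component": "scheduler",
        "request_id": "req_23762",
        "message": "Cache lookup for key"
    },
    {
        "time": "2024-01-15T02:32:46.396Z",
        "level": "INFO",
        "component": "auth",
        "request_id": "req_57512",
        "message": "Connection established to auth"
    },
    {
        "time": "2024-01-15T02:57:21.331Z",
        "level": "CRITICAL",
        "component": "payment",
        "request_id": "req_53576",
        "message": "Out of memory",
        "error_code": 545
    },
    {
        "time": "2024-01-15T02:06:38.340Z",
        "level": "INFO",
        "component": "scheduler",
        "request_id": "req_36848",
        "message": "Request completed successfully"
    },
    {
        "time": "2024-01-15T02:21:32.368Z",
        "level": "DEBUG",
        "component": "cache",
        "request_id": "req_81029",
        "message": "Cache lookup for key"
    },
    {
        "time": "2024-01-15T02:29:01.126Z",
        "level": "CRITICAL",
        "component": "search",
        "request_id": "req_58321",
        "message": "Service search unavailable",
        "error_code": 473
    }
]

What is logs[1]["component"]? "auth"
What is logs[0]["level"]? "DEBUG"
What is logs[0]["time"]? "2024-01-15T02:21:05.203Z"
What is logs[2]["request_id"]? "req_53576"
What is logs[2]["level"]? "CRITICAL"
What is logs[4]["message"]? "Cache lookup for key"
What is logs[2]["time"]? "2024-01-15T02:57:21.331Z"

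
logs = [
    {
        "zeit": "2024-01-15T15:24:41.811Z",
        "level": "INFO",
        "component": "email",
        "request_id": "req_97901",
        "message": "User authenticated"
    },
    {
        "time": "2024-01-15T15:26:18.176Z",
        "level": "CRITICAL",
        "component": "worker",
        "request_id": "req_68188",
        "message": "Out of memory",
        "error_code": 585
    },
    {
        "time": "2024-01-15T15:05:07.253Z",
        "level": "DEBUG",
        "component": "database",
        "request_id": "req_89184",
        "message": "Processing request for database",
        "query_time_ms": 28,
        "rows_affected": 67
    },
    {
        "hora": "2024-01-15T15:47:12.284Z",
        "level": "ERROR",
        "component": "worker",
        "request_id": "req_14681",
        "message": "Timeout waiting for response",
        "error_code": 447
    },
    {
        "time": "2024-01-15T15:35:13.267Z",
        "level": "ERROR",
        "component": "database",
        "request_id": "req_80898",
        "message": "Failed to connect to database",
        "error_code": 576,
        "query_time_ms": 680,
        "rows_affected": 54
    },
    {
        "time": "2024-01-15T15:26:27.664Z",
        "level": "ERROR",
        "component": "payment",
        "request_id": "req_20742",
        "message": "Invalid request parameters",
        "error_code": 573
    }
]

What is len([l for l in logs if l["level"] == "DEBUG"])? 1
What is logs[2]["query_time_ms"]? 28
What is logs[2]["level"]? "DEBUG"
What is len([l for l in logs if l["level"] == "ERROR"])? 3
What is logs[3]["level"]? "ERROR"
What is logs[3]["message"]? "Timeout waiting for response"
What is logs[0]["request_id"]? "req_97901"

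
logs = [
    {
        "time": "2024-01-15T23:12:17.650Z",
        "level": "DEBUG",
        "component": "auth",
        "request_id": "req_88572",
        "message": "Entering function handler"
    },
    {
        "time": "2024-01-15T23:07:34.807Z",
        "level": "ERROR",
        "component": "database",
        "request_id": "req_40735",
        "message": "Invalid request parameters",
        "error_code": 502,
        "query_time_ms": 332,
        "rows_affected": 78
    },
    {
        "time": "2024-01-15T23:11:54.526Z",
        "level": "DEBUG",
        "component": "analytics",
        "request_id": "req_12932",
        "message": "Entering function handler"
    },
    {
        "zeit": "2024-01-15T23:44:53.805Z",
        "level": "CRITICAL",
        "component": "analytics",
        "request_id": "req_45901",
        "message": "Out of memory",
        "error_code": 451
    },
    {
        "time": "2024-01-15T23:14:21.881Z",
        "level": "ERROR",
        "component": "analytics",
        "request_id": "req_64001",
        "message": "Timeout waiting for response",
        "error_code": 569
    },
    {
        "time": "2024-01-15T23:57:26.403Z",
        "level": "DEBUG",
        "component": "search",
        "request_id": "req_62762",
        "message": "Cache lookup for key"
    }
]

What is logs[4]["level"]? "ERROR"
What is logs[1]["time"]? "2024-01-15T23:07:34.807Z"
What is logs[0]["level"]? "DEBUG"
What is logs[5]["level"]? "DEBUG"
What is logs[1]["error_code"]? 502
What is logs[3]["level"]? "CRITICAL"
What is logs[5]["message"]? "Cache lookup for key"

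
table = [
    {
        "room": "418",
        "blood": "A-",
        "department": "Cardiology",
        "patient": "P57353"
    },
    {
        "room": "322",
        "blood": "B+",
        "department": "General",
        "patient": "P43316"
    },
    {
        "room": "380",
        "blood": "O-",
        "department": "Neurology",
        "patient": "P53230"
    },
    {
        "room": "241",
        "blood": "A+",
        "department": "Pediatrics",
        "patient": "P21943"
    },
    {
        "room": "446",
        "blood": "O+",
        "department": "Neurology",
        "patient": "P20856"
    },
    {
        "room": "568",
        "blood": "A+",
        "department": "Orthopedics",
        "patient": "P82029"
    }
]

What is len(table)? 6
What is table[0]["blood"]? "A-"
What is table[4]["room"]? "446"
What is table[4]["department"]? "Neurology"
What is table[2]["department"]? "Neurology"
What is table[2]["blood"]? "O-"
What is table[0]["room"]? "418"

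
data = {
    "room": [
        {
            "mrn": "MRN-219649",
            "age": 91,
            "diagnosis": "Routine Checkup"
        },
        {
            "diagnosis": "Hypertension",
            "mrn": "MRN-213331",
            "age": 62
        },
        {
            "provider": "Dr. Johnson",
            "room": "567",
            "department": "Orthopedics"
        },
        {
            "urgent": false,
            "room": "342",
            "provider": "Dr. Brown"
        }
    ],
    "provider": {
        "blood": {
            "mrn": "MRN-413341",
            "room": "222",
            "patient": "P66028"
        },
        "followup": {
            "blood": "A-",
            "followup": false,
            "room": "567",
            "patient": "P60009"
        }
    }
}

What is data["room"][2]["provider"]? "Dr. Johnson"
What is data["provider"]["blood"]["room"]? "222"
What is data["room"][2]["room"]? "567"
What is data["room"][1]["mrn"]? "MRN-213331"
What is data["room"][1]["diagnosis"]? "Hypertension"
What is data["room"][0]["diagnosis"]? "Routine Checkup"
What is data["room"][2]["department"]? "Orthopedics"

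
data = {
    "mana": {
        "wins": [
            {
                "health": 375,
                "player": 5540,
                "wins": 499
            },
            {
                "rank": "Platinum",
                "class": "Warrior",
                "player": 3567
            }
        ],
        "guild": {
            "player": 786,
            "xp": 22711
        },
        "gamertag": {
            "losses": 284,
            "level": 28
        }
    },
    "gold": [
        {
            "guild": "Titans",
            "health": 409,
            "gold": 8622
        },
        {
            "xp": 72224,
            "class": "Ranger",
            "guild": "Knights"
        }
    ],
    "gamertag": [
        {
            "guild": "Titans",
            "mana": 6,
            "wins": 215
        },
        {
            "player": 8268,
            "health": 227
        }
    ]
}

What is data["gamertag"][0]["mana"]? 6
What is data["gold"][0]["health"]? 409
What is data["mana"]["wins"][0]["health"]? 375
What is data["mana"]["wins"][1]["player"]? 3567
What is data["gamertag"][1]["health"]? 227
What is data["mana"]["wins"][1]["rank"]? "Platinum"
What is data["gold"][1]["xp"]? 72224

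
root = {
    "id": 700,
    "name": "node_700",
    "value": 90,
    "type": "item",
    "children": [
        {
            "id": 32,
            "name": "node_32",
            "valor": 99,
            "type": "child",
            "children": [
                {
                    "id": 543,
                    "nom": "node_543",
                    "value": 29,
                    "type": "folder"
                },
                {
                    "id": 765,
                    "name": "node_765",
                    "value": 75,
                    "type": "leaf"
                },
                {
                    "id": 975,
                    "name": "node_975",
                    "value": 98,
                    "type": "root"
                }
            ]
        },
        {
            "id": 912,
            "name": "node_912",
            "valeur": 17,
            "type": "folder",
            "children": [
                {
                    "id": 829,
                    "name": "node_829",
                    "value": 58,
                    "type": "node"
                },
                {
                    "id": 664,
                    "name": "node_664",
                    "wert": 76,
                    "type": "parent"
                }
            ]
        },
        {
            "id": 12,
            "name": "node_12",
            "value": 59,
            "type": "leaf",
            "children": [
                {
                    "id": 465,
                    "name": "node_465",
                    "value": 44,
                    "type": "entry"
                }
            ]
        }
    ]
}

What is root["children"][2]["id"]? 12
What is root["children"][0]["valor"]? 99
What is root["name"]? "node_700"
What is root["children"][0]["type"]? "child"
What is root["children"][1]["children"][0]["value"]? 58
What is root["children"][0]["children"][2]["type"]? "root"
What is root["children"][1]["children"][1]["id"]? 664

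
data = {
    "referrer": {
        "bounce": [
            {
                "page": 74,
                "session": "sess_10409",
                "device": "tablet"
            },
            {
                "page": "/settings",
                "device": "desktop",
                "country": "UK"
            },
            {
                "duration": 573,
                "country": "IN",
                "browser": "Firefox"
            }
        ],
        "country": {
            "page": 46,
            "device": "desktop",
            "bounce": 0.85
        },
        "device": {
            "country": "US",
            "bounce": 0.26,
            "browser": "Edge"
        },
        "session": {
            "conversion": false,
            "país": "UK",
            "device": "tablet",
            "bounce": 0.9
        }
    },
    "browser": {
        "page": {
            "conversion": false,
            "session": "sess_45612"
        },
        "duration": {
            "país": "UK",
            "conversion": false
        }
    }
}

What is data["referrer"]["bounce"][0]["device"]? "tablet"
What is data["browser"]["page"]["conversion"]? False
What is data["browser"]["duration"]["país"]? "UK"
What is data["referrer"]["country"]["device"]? "desktop"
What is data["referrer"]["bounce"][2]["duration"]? 573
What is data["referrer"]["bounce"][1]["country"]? "UK"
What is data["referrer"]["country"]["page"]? 46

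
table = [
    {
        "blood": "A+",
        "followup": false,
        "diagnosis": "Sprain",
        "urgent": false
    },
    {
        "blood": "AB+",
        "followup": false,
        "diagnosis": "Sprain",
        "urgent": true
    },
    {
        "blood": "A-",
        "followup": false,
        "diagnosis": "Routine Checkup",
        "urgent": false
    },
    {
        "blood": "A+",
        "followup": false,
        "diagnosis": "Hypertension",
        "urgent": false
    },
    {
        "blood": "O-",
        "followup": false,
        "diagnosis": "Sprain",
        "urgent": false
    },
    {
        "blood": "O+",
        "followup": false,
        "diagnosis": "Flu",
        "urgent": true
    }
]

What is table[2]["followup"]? False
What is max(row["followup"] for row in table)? False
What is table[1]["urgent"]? True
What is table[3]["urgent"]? False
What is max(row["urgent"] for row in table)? True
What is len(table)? 6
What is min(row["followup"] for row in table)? False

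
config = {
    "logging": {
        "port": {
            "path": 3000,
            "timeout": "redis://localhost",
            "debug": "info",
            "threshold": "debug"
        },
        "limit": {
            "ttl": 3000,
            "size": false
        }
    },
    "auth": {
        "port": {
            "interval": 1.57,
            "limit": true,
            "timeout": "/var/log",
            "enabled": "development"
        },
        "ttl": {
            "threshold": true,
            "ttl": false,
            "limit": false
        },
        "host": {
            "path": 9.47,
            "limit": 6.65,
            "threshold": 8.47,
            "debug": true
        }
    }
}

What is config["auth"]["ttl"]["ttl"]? False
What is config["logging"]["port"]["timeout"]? "redis://localhost"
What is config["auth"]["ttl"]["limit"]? False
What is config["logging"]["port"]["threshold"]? "debug"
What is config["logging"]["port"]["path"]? 3000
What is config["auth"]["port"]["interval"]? 1.57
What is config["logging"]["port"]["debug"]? "info"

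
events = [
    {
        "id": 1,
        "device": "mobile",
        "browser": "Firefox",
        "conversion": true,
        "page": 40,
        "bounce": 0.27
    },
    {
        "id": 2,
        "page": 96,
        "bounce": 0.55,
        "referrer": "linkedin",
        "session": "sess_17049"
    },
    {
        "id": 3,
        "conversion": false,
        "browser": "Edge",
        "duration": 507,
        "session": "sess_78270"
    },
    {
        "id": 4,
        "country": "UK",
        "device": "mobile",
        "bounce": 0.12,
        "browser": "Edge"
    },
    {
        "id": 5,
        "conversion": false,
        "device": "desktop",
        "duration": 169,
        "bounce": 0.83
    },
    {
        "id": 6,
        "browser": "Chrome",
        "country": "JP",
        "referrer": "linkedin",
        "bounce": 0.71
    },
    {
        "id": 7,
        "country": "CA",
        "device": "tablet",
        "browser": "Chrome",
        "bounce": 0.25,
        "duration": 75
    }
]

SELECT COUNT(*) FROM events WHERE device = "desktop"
1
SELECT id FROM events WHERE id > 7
[]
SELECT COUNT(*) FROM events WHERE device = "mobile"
2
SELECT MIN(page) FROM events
40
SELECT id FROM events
[1, 2, 3, 4, 5, 6, 7]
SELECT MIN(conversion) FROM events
False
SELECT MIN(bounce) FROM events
0.12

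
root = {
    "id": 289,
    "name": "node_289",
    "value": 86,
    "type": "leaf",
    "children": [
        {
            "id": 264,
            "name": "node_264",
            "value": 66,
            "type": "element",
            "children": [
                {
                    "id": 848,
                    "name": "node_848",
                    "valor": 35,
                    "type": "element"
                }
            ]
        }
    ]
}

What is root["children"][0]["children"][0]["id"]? 848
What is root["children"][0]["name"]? "node_264"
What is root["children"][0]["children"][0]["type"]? "element"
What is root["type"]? "leaf"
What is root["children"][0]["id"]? 264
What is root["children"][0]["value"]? 66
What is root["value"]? 86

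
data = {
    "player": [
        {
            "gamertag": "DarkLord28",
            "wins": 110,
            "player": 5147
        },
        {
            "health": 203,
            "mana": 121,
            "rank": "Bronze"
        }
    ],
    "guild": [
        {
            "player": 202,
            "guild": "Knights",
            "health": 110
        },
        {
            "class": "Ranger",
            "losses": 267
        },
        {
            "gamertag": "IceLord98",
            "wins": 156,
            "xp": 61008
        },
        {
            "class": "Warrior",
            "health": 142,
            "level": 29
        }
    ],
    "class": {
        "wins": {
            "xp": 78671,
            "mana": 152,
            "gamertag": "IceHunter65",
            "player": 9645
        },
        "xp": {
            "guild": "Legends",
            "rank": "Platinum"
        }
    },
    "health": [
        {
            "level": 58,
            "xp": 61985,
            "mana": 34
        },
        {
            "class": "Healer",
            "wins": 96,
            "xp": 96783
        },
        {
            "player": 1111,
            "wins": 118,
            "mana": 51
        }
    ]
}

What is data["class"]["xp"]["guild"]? "Legends"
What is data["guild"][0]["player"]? 202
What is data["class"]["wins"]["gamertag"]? "IceHunter65"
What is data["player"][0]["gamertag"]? "DarkLord28"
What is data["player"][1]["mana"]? 121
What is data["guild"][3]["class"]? "Warrior"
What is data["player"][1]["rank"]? "Bronze"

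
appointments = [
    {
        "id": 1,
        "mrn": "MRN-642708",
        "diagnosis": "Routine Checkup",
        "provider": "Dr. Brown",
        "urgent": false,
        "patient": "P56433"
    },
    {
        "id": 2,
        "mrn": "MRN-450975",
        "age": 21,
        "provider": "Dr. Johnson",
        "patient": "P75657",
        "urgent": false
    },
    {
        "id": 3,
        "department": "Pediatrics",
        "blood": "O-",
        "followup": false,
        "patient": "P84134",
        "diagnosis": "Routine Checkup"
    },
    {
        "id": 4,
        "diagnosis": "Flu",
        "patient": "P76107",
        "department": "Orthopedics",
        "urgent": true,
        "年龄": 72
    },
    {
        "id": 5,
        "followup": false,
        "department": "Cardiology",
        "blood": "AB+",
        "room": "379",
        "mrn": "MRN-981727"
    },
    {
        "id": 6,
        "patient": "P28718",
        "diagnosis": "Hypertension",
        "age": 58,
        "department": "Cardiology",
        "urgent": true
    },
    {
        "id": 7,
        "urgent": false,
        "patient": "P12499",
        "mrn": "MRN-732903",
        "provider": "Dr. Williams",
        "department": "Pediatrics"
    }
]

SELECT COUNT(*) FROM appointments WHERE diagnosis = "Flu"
1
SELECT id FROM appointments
[1, 2, 3, 4, 5, 6, 7]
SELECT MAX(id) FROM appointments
7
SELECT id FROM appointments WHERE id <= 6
[1, 2, 3, 4, 5, 6]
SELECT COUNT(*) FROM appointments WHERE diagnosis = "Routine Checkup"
2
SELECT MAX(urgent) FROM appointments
True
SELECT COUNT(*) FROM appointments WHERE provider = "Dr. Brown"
1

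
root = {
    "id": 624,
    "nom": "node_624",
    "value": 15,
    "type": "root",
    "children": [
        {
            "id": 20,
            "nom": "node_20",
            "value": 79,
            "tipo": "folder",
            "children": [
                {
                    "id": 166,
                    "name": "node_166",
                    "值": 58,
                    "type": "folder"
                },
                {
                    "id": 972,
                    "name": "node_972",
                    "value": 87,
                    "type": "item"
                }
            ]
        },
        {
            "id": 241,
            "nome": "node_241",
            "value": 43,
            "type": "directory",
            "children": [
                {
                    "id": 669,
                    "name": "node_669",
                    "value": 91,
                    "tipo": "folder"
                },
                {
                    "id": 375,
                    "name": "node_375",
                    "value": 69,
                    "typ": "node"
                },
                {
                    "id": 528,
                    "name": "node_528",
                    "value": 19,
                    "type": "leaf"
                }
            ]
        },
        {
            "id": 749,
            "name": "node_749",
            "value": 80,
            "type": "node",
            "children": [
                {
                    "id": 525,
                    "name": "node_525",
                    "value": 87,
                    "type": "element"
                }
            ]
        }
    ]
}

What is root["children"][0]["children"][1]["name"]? "node_972"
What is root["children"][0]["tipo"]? "folder"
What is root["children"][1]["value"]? 43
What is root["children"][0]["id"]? 20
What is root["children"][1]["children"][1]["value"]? 69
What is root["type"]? "root"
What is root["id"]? 624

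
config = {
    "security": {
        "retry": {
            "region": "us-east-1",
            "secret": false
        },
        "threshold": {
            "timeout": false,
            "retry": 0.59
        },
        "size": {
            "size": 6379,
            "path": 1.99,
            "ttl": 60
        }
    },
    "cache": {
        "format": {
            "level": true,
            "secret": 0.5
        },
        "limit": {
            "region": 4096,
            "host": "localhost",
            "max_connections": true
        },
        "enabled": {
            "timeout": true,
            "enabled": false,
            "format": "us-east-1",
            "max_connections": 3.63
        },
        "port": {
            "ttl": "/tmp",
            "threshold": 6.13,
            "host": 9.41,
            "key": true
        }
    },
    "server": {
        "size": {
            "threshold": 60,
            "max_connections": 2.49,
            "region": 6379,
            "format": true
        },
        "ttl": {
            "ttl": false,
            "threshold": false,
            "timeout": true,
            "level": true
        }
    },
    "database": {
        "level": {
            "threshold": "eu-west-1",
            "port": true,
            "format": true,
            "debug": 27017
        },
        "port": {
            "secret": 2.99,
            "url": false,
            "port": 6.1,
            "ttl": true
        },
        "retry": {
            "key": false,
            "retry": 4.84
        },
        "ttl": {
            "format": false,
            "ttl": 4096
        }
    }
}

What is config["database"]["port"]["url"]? False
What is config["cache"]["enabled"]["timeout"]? True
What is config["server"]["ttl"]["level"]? True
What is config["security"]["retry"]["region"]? "us-east-1"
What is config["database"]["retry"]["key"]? False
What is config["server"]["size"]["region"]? 6379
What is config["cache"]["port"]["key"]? True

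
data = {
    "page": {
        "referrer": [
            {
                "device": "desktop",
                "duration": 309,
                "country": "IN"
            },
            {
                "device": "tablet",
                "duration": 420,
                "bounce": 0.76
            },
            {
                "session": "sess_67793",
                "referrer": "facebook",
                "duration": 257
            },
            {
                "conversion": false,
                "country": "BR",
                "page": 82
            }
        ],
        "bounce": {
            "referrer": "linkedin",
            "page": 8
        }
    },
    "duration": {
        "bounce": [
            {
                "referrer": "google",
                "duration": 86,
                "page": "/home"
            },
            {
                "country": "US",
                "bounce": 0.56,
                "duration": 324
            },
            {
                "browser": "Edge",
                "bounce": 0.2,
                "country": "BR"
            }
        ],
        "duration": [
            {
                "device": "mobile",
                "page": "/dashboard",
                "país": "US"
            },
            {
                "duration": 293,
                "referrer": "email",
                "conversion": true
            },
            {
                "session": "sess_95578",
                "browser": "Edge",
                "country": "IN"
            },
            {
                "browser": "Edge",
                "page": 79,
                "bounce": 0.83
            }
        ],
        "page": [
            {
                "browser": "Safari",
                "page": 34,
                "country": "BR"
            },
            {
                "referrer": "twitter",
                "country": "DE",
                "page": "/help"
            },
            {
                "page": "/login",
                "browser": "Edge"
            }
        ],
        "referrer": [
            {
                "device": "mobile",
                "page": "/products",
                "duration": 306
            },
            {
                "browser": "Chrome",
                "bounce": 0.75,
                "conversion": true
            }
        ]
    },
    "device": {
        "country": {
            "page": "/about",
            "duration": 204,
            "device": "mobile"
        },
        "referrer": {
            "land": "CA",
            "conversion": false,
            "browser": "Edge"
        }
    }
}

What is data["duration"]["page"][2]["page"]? "/login"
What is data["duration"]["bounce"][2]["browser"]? "Edge"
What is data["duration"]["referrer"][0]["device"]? "mobile"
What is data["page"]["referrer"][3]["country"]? "BR"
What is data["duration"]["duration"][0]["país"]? "US"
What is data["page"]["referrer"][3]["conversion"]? False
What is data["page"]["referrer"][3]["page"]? 82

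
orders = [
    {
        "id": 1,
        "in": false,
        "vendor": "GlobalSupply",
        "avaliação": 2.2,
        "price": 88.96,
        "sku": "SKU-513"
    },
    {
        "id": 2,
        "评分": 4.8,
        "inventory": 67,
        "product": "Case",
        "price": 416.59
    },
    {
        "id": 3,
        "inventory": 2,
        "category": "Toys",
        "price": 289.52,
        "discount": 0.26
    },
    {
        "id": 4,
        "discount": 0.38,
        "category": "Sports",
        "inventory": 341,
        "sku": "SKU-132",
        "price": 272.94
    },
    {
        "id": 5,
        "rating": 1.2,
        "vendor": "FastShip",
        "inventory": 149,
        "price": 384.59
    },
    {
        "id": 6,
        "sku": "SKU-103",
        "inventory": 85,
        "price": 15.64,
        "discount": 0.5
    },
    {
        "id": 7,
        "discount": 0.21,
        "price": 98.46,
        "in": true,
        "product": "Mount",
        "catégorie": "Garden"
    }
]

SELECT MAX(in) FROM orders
True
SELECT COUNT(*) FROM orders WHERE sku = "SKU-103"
1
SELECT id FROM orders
[1, 2, 3, 4, 5, 6, 7]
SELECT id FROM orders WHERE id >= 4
[4, 5, 6, 7]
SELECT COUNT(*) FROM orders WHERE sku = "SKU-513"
1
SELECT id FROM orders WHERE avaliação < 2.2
[]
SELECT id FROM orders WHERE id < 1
[]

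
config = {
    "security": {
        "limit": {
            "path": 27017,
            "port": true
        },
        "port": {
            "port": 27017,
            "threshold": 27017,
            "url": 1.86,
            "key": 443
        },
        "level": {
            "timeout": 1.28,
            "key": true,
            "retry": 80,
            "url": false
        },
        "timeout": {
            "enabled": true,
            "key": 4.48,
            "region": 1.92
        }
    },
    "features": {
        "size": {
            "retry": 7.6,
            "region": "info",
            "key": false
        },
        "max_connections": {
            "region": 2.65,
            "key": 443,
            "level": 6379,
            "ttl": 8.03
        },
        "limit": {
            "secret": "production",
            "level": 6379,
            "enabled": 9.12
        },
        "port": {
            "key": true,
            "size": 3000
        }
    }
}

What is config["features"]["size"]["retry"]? 7.6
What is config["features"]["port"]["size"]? 3000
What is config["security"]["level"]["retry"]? 80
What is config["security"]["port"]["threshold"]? 27017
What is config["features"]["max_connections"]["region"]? 2.65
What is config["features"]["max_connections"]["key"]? 443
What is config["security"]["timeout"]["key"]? 4.48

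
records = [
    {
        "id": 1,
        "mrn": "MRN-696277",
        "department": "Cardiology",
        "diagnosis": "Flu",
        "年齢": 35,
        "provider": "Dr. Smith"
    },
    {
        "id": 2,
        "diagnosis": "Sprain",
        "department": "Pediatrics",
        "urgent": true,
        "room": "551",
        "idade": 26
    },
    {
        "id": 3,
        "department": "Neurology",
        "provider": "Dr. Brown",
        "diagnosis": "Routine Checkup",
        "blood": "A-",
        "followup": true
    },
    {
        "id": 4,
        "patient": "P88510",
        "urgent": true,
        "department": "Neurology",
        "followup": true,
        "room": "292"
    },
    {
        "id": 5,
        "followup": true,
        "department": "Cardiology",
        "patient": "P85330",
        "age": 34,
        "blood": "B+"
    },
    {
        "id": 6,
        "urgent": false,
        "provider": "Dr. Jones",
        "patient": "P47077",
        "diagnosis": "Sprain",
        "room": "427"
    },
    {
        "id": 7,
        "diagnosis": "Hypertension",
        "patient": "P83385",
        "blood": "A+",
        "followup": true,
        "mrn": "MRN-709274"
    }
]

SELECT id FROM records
[1, 2, 3, 4, 5, 6, 7]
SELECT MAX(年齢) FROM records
35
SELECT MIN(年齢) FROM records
35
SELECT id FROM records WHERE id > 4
[5, 6, 7]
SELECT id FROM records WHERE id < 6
[1, 2, 3, 4, 5]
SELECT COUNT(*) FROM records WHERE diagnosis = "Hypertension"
1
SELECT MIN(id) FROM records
1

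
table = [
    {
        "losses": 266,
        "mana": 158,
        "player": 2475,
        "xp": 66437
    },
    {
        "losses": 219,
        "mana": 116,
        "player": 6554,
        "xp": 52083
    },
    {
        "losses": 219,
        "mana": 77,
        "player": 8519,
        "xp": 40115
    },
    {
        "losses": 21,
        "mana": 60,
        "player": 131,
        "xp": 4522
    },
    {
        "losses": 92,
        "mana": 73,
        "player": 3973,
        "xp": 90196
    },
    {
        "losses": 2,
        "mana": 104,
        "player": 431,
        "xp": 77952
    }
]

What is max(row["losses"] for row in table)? 266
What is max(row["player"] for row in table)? 8519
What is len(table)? 6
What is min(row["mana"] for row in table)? 60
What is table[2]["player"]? 8519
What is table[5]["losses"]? 2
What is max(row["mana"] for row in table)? 158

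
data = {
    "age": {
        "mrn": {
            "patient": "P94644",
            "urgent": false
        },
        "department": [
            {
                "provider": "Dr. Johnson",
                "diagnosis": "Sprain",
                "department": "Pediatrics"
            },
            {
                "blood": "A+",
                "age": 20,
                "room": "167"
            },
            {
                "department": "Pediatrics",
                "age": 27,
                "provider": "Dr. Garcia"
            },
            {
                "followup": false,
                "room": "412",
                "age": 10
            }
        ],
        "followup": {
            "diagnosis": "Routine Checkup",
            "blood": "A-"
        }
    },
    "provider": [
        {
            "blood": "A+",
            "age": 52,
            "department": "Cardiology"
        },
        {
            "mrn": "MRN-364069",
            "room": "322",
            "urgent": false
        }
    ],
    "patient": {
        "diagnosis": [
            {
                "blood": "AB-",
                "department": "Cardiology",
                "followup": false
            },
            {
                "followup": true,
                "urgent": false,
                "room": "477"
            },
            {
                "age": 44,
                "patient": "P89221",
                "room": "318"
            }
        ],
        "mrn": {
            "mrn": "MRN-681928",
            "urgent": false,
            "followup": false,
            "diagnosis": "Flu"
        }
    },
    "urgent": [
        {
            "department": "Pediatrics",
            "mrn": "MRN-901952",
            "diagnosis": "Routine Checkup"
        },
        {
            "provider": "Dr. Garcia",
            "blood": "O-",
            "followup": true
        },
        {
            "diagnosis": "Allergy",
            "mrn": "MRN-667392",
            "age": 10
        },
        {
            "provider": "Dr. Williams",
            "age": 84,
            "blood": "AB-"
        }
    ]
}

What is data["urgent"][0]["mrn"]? "MRN-901952"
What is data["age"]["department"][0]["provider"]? "Dr. Johnson"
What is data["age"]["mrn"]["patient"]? "P94644"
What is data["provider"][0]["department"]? "Cardiology"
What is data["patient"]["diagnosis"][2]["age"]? 44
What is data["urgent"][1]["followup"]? True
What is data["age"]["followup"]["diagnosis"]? "Routine Checkup"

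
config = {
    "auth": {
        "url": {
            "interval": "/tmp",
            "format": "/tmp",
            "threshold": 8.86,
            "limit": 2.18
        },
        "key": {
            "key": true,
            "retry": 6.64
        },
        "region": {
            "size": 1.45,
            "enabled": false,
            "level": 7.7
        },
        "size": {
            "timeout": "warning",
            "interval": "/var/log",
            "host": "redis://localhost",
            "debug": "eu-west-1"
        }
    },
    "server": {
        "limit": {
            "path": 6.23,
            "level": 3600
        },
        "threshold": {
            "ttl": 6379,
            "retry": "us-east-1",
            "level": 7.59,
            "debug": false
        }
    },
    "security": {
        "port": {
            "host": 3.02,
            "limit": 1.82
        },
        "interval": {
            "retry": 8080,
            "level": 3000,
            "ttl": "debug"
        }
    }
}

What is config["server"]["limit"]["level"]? 3600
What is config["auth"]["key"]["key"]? True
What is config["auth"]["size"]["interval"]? "/var/log"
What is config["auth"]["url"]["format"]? "/tmp"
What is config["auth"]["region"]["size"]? 1.45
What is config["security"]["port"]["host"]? 3.02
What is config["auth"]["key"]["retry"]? 6.64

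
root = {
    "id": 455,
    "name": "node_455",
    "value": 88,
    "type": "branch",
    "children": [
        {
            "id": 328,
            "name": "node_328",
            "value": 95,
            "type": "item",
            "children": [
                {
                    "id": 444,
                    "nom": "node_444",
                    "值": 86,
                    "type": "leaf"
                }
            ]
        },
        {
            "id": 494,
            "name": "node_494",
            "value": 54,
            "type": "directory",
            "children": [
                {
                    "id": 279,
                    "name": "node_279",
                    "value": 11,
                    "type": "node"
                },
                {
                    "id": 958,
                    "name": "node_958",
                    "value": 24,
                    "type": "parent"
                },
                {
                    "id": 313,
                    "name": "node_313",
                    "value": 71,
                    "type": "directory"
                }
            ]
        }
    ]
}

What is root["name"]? "node_455"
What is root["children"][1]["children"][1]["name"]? "node_958"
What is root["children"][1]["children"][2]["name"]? "node_313"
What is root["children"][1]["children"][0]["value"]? 11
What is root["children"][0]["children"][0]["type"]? "leaf"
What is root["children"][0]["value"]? 95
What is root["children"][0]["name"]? "node_328"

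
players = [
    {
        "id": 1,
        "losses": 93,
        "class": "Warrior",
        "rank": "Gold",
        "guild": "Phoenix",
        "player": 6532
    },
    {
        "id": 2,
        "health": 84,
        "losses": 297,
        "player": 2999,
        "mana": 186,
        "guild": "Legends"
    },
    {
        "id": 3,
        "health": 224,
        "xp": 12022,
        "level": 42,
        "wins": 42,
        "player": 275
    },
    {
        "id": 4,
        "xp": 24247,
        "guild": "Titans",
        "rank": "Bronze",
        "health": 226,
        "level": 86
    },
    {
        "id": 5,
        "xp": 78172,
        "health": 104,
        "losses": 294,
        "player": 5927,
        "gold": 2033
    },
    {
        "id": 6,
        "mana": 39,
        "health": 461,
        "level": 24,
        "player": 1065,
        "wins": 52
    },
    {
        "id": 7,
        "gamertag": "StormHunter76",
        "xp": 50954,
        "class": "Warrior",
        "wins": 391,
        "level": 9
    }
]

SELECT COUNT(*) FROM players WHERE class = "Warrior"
2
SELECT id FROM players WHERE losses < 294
[1]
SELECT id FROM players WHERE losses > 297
[]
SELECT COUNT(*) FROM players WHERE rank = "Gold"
1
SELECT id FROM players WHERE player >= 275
[1, 2, 3, 5, 6]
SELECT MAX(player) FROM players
6532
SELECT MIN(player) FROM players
275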